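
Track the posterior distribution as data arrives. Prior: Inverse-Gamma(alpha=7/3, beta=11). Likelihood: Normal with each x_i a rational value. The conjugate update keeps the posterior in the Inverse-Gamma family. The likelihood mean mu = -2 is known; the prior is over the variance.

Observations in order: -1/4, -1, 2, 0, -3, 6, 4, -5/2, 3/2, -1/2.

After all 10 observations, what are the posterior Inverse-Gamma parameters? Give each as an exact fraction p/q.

obs 1: x=-1/4 → posterior Inverse-Gamma(17/6, 401/32)
obs 2: x=-1 → posterior Inverse-Gamma(10/3, 417/32)
obs 3: x=2 → posterior Inverse-Gamma(23/6, 673/32)
obs 4: x=0 → posterior Inverse-Gamma(13/3, 737/32)
obs 5: x=-3 → posterior Inverse-Gamma(29/6, 753/32)
obs 6: x=6 → posterior Inverse-Gamma(16/3, 1777/32)
obs 7: x=4 → posterior Inverse-Gamma(35/6, 2353/32)
obs 8: x=-5/2 → posterior Inverse-Gamma(19/3, 2357/32)
obs 9: x=3/2 → posterior Inverse-Gamma(41/6, 2553/32)
obs 10: x=-1/2 → posterior Inverse-Gamma(22/3, 2589/32)

alpha=22/3, beta=2589/32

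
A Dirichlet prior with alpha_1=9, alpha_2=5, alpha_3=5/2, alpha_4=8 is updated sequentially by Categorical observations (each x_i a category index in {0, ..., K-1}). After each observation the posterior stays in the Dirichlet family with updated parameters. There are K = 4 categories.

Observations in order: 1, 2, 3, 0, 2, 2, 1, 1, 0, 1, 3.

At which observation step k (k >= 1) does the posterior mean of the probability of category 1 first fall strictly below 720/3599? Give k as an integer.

obs 1: x=1 → posterior Dirichlet(9, 6, 5/2, 8)
obs 2: x=2 → posterior Dirichlet(9, 6, 7/2, 8)
obs 3: x=3 → posterior Dirichlet(9, 6, 7/2, 9)
obs 4: x=0 → posterior Dirichlet(10, 6, 7/2, 9)
obs 5: x=2 → posterior Dirichlet(10, 6, 9/2, 9)
obs 6: x=2 → posterior Dirichlet(10, 6, 11/2, 9)
obs 7: x=1 → posterior Dirichlet(10, 7, 11/2, 9)
obs 8: x=1 → posterior Dirichlet(10, 8, 11/2, 9)
obs 9: x=0 → posterior Dirichlet(11, 8, 11/2, 9)
obs 10: x=1 → posterior Dirichlet(11, 9, 11/2, 9)
obs 11: x=3 → posterior Dirichlet(11, 9, 11/2, 10)

k = 6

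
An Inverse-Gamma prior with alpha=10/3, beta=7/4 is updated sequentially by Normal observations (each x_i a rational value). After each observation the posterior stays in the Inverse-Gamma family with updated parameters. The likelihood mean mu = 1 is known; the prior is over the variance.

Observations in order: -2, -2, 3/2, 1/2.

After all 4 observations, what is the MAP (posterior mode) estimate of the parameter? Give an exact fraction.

obs 1: x=-2 → posterior Inverse-Gamma(23/6, 25/4)
obs 2: x=-2 → posterior Inverse-Gamma(13/3, 43/4)
obs 3: x=3/2 → posterior Inverse-Gamma(29/6, 87/8)
obs 4: x=1/2 → posterior Inverse-Gamma(16/3, 11)

33/19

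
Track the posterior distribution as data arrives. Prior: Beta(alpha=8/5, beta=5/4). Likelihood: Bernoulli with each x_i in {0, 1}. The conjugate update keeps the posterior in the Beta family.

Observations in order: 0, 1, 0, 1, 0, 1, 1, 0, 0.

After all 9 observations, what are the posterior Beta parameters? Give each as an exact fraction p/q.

obs 1: x=0 → posterior Beta(8/5, 9/4)
obs 2: x=1 → posterior Beta(13/5, 9/4)
obs 3: x=0 → posterior Beta(13/5, 13/4)
obs 4: x=1 → posterior Beta(18/5, 13/4)
obs 5: x=0 → posterior Beta(18/5, 17/4)
obs 6: x=1 → posterior Beta(23/5, 17/4)
obs 7: x=1 → posterior Beta(28/5, 17/4)
obs 8: x=0 → posterior Beta(28/5, 21/4)
obs 9: x=0 → posterior Beta(28/5, 25/4)

alpha=28/5, beta=25/4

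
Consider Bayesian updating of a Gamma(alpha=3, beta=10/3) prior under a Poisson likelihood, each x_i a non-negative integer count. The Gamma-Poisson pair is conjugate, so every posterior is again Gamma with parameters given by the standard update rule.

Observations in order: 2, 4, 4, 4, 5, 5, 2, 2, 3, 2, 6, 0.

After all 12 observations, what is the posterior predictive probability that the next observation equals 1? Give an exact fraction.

obs 1: x=2 → posterior Gamma(5, 13/3)
obs 2: x=4 → posterior Gamma(9, 16/3)
obs 3: x=4 → posterior Gamma(13, 19/3)
obs 4: x=4 → posterior Gamma(17, 22/3)
obs 5: x=5 → posterior Gamma(22, 25/3)
obs 6: x=5 → posterior Gamma(27, 28/3)
obs 7: x=2 → posterior Gamma(29, 31/3)
obs 8: x=2 → posterior Gamma(31, 34/3)
obs 9: x=3 → posterior Gamma(34, 37/3)
obs 10: x=2 → posterior Gamma(36, 40/3)
obs 11: x=6 → posterior Gamma(42, 43/3)
obs 12: x=0 → posterior Gamma(42, 46/3)

123339287625450018079884605378037698683401259914428943364599870010687488/681292175541205709486531011694243236571309860372760091522256581907552807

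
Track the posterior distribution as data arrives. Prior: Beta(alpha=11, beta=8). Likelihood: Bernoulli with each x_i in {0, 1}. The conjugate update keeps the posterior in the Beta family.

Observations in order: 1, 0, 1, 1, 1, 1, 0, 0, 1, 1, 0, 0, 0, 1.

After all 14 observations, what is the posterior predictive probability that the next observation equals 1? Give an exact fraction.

19/33

obs 1: x=1 → posterior Beta(12, 8)
obs 2: x=0 → posterior Beta(12, 9)
obs 3: x=1 → posterior Beta(13, 9)
obs 4: x=1 → posterior Beta(14, 9)
obs 5: x=1 → posterior Beta(15, 9)
obs 6: x=1 → posterior Beta(16, 9)
obs 7: x=0 → posterior Beta(16, 10)
obs 8: x=0 → posterior Beta(16, 11)
obs 9: x=1 → posterior Beta(17, 11)
obs 10: x=1 → posterior Beta(18, 11)
obs 11: x=0 → posterior Beta(18, 12)
obs 12: x=0 → posterior Beta(18, 13)
obs 13: x=0 → posterior Beta(18, 14)
obs 14: x=1 → posterior Beta(19, 14)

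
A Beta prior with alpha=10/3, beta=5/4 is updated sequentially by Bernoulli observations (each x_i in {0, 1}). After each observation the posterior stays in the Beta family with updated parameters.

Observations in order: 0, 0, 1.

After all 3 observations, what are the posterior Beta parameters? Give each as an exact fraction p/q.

alpha=13/3, beta=13/4

obs 1: x=0 → posterior Beta(10/3, 9/4)
obs 2: x=0 → posterior Beta(10/3, 13/4)
obs 3: x=1 → posterior Beta(13/3, 13/4)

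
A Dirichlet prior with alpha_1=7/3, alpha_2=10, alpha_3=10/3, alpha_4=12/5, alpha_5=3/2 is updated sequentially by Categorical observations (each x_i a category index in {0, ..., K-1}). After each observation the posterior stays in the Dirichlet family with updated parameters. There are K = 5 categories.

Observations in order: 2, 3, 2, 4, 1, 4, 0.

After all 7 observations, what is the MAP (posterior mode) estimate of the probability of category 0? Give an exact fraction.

70/647

obs 1: x=2 → posterior Dirichlet(7/3, 10, 13/3, 12/5, 3/2)
obs 2: x=3 → posterior Dirichlet(7/3, 10, 13/3, 17/5, 3/2)
obs 3: x=2 → posterior Dirichlet(7/3, 10, 16/3, 17/5, 3/2)
obs 4: x=4 → posterior Dirichlet(7/3, 10, 16/3, 17/5, 5/2)
obs 5: x=1 → posterior Dirichlet(7/3, 11, 16/3, 17/5, 5/2)
obs 6: x=4 → posterior Dirichlet(7/3, 11, 16/3, 17/5, 7/2)
obs 7: x=0 → posterior Dirichlet(10/3, 11, 16/3, 17/5, 7/2)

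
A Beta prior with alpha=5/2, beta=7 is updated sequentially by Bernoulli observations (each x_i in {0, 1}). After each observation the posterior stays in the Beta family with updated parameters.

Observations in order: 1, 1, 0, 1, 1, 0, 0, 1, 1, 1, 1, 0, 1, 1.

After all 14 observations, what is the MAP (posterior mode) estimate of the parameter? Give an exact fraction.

obs 1: x=1 → posterior Beta(7/2, 7)
obs 2: x=1 → posterior Beta(9/2, 7)
obs 3: x=0 → posterior Beta(9/2, 8)
obs 4: x=1 → posterior Beta(11/2, 8)
obs 5: x=1 → posterior Beta(13/2, 8)
obs 6: x=0 → posterior Beta(13/2, 9)
obs 7: x=0 → posterior Beta(13/2, 10)
obs 8: x=1 → posterior Beta(15/2, 10)
obs 9: x=1 → posterior Beta(17/2, 10)
obs 10: x=1 → posterior Beta(19/2, 10)
obs 11: x=1 → posterior Beta(21/2, 10)
obs 12: x=0 → posterior Beta(21/2, 11)
obs 13: x=1 → posterior Beta(23/2, 11)
obs 14: x=1 → posterior Beta(25/2, 11)

23/43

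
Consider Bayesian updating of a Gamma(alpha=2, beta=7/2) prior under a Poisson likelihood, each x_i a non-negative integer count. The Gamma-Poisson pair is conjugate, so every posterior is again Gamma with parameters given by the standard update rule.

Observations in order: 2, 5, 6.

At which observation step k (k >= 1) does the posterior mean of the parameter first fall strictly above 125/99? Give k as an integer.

obs 1: x=2 → posterior Gamma(4, 9/2)
obs 2: x=5 → posterior Gamma(9, 11/2)
obs 3: x=6 → posterior Gamma(15, 13/2)

k = 2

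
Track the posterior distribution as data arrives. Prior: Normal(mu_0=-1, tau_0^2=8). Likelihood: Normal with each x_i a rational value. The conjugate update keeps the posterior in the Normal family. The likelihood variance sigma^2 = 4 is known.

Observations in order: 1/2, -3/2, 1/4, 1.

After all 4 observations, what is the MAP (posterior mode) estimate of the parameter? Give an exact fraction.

obs 1: x=1/2 → posterior Normal(0, 8/3)
obs 2: x=-3/2 → posterior Normal(-3/5, 8/5)
obs 3: x=1/4 → posterior Normal(-5/14, 8/7)
obs 4: x=1 → posterior Normal(-1/18, 8/9)

-1/18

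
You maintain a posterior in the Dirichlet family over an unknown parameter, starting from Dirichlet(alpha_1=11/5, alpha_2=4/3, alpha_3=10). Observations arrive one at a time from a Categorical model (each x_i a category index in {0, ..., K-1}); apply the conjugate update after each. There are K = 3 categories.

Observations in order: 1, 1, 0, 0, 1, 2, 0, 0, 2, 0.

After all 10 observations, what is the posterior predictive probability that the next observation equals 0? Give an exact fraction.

obs 1: x=1 → posterior Dirichlet(11/5, 7/3, 10)
obs 2: x=1 → posterior Dirichlet(11/5, 10/3, 10)
obs 3: x=0 → posterior Dirichlet(16/5, 10/3, 10)
obs 4: x=0 → posterior Dirichlet(21/5, 10/3, 10)
obs 5: x=1 → posterior Dirichlet(21/5, 13/3, 10)
obs 6: x=2 → posterior Dirichlet(21/5, 13/3, 11)
obs 7: x=0 → posterior Dirichlet(26/5, 13/3, 11)
obs 8: x=0 → posterior Dirichlet(31/5, 13/3, 11)
obs 9: x=2 → posterior Dirichlet(31/5, 13/3, 12)
obs 10: x=0 → posterior Dirichlet(36/5, 13/3, 12)

108/353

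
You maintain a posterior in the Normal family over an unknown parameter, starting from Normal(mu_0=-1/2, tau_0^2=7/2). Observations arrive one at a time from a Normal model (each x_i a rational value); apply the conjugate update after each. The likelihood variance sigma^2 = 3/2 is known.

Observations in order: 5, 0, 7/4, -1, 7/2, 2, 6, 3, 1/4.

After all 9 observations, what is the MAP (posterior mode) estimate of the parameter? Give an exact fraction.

71/33

obs 1: x=5 → posterior Normal(67/20, 21/20)
obs 2: x=0 → posterior Normal(67/34, 21/34)
obs 3: x=7/4 → posterior Normal(61/32, 7/16)
obs 4: x=-1 → posterior Normal(5/4, 21/62)
obs 5: x=7/2 → posterior Normal(253/152, 21/76)
obs 6: x=2 → posterior Normal(103/60, 7/30)
obs 7: x=6 → posterior Normal(477/208, 21/104)
obs 8: x=3 → posterior Normal(561/236, 21/118)
obs 9: x=1/4 → posterior Normal(71/33, 7/44)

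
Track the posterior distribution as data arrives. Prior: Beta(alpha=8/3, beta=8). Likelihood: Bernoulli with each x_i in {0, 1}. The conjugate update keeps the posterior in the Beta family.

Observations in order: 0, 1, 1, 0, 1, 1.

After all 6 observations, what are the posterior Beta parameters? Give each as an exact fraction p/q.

alpha=20/3, beta=10

obs 1: x=0 → posterior Beta(8/3, 9)
obs 2: x=1 → posterior Beta(11/3, 9)
obs 3: x=1 → posterior Beta(14/3, 9)
obs 4: x=0 → posterior Beta(14/3, 10)
obs 5: x=1 → posterior Beta(17/3, 10)
obs 6: x=1 → posterior Beta(20/3, 10)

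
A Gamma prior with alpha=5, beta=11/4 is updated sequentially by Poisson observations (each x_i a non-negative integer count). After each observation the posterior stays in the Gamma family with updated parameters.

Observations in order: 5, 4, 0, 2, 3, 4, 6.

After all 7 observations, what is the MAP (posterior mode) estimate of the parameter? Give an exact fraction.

112/39

obs 1: x=5 → posterior Gamma(10, 15/4)
obs 2: x=4 → posterior Gamma(14, 19/4)
obs 3: x=0 → posterior Gamma(14, 23/4)
obs 4: x=2 → posterior Gamma(16, 27/4)
obs 5: x=3 → posterior Gamma(19, 31/4)
obs 6: x=4 → posterior Gamma(23, 35/4)
obs 7: x=6 → posterior Gamma(29, 39/4)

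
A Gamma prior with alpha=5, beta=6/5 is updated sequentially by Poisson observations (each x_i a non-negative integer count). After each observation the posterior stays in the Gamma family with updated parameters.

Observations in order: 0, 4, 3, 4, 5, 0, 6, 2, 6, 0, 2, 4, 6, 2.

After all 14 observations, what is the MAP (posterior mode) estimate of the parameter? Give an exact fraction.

obs 1: x=0 → posterior Gamma(5, 11/5)
obs 2: x=4 → posterior Gamma(9, 16/5)
obs 3: x=3 → posterior Gamma(12, 21/5)
obs 4: x=4 → posterior Gamma(16, 26/5)
obs 5: x=5 → posterior Gamma(21, 31/5)
obs 6: x=0 → posterior Gamma(21, 36/5)
obs 7: x=6 → posterior Gamma(27, 41/5)
obs 8: x=2 → posterior Gamma(29, 46/5)
obs 9: x=6 → posterior Gamma(35, 51/5)
obs 10: x=0 → posterior Gamma(35, 56/5)
obs 11: x=2 → posterior Gamma(37, 61/5)
obs 12: x=4 → posterior Gamma(41, 66/5)
obs 13: x=6 → posterior Gamma(47, 71/5)
obs 14: x=2 → posterior Gamma(49, 76/5)

60/19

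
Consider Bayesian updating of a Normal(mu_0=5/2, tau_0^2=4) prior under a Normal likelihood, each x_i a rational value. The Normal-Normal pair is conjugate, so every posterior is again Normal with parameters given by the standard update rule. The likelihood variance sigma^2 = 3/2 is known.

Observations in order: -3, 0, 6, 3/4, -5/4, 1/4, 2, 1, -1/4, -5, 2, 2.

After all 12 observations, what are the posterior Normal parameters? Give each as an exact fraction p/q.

obs 1: x=-3 → posterior Normal(-3/2, 12/11)
obs 2: x=0 → posterior Normal(-33/38, 12/19)
obs 3: x=6 → posterior Normal(7/6, 4/9)
obs 4: x=3/4 → posterior Normal(15/14, 12/35)
obs 5: x=-5/4 → posterior Normal(55/86, 12/43)
obs 6: x=1/4 → posterior Normal(59/102, 4/17)
obs 7: x=2 → posterior Normal(91/118, 12/59)
obs 8: x=1 → posterior Normal(107/134, 12/67)
obs 9: x=-1/4 → posterior Normal(103/150, 4/25)
obs 10: x=-5 → posterior Normal(23/166, 12/83)
obs 11: x=2 → posterior Normal(55/182, 12/91)
obs 12: x=2 → posterior Normal(29/66, 4/33)

mu_0=29/66, tau_0^2=4/33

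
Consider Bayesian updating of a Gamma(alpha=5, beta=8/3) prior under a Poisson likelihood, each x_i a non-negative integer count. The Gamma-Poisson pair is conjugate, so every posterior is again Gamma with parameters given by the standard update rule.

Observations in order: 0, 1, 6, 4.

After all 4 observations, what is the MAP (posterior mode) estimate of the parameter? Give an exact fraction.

9/4

obs 1: x=0 → posterior Gamma(5, 11/3)
obs 2: x=1 → posterior Gamma(6, 14/3)
obs 3: x=6 → posterior Gamma(12, 17/3)
obs 4: x=4 → posterior Gamma(16, 20/3)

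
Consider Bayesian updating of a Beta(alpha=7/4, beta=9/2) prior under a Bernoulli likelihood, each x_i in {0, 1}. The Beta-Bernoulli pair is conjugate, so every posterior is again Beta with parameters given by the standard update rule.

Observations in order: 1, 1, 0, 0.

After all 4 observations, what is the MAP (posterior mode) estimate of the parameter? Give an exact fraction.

obs 1: x=1 → posterior Beta(11/4, 9/2)
obs 2: x=1 → posterior Beta(15/4, 9/2)
obs 3: x=0 → posterior Beta(15/4, 11/2)
obs 4: x=0 → posterior Beta(15/4, 13/2)

1/3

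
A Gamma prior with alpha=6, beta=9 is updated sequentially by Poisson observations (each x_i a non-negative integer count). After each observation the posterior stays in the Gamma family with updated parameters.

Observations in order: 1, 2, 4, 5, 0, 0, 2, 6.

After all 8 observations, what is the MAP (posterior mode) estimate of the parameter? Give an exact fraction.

obs 1: x=1 → posterior Gamma(7, 10)
obs 2: x=2 → posterior Gamma(9, 11)
obs 3: x=4 → posterior Gamma(13, 12)
obs 4: x=5 → posterior Gamma(18, 13)
obs 5: x=0 → posterior Gamma(18, 14)
obs 6: x=0 → posterior Gamma(18, 15)
obs 7: x=2 → posterior Gamma(20, 16)
obs 8: x=6 → posterior Gamma(26, 17)

25/17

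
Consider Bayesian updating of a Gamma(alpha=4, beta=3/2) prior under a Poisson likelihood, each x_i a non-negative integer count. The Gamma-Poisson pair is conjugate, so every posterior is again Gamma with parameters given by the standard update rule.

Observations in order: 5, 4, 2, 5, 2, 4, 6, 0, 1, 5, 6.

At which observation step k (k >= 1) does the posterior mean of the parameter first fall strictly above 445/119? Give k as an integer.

obs 1: x=5 → posterior Gamma(9, 5/2)
obs 2: x=4 → posterior Gamma(13, 7/2)
obs 3: x=2 → posterior Gamma(15, 9/2)
obs 4: x=5 → posterior Gamma(20, 11/2)
obs 5: x=2 → posterior Gamma(22, 13/2)
obs 6: x=4 → posterior Gamma(26, 15/2)
obs 7: x=6 → posterior Gamma(32, 17/2)
obs 8: x=0 → posterior Gamma(32, 19/2)
obs 9: x=1 → posterior Gamma(33, 21/2)
obs 10: x=5 → posterior Gamma(38, 23/2)
obs 11: x=6 → posterior Gamma(44, 25/2)

k = 7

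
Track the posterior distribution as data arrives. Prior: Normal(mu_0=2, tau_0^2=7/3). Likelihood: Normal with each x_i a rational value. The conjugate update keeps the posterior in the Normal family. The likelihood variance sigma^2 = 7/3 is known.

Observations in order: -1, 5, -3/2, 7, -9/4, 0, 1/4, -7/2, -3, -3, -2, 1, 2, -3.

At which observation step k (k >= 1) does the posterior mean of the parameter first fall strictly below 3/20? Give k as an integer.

obs 1: x=-1 → posterior Normal(1/2, 7/6)
obs 2: x=5 → posterior Normal(2, 7/9)
obs 3: x=-3/2 → posterior Normal(9/8, 7/12)
obs 4: x=7 → posterior Normal(23/10, 7/15)
obs 5: x=-9/4 → posterior Normal(37/24, 7/18)
obs 6: x=0 → posterior Normal(37/28, 1/3)
obs 7: x=1/4 → posterior Normal(19/16, 7/24)
obs 8: x=-7/2 → posterior Normal(2/3, 7/27)
obs 9: x=-3 → posterior Normal(3/10, 7/30)
obs 10: x=-3 → posterior Normal(0, 7/33)
obs 11: x=-2 → posterior Normal(-1/6, 7/36)
obs 12: x=1 → posterior Normal(-1/13, 7/39)
obs 13: x=2 → posterior Normal(1/14, 1/6)
obs 14: x=-3 → posterior Normal(-2/15, 7/45)

k = 10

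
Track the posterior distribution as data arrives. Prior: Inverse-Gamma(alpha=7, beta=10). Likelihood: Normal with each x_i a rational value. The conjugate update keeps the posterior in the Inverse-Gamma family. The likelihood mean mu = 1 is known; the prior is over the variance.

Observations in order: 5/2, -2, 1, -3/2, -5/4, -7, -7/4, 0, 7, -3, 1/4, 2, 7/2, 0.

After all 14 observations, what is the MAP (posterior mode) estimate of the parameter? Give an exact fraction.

obs 1: x=5/2 → posterior Inverse-Gamma(15/2, 89/8)
obs 2: x=-2 → posterior Inverse-Gamma(8, 125/8)
obs 3: x=1 → posterior Inverse-Gamma(17/2, 125/8)
obs 4: x=-3/2 → posterior Inverse-Gamma(9, 75/4)
obs 5: x=-5/4 → posterior Inverse-Gamma(19/2, 681/32)
obs 6: x=-7 → posterior Inverse-Gamma(10, 1705/32)
obs 7: x=-7/4 → posterior Inverse-Gamma(21/2, 913/16)
obs 8: x=0 → posterior Inverse-Gamma(11, 921/16)
obs 9: x=7 → posterior Inverse-Gamma(23/2, 1209/16)
obs 10: x=-3 → posterior Inverse-Gamma(12, 1337/16)
obs 11: x=1/4 → posterior Inverse-Gamma(25/2, 2683/32)
obs 12: x=2 → posterior Inverse-Gamma(13, 2699/32)
obs 13: x=7/2 → posterior Inverse-Gamma(27/2, 2799/32)
obs 14: x=0 → posterior Inverse-Gamma(14, 2815/32)

563/96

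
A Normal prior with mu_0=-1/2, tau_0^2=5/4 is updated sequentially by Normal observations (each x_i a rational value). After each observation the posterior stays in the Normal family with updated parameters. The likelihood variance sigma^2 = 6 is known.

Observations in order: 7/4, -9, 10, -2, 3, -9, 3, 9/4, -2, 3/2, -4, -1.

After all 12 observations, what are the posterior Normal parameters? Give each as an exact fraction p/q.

mu_0=-79/168, tau_0^2=5/14

obs 1: x=7/4 → posterior Normal(-13/116, 30/29)
obs 2: x=-9 → posterior Normal(-193/136, 15/17)
obs 3: x=10 → posterior Normal(7/156, 10/13)
obs 4: x=-2 → posterior Normal(-3/16, 15/22)
obs 5: x=3 → posterior Normal(27/196, 30/49)
obs 6: x=-9 → posterior Normal(-17/24, 5/9)
obs 7: x=3 → posterior Normal(-93/236, 30/59)
obs 8: x=9/4 → posterior Normal(-3/16, 15/32)
obs 9: x=-2 → posterior Normal(-22/69, 10/23)
obs 10: x=3/2 → posterior Normal(-29/148, 15/37)
obs 11: x=-4 → posterior Normal(-69/158, 30/79)
obs 12: x=-1 → posterior Normal(-79/168, 5/14)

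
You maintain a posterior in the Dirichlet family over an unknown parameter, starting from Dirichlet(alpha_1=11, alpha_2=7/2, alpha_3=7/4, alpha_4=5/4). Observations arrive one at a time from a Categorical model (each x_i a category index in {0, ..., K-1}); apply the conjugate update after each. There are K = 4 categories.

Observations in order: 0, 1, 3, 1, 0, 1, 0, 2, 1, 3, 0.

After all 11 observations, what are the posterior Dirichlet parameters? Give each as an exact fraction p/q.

obs 1: x=0 → posterior Dirichlet(12, 7/2, 7/4, 5/4)
obs 2: x=1 → posterior Dirichlet(12, 9/2, 7/4, 5/4)
obs 3: x=3 → posterior Dirichlet(12, 9/2, 7/4, 9/4)
obs 4: x=1 → posterior Dirichlet(12, 11/2, 7/4, 9/4)
obs 5: x=0 → posterior Dirichlet(13, 11/2, 7/4, 9/4)
obs 6: x=1 → posterior Dirichlet(13, 13/2, 7/4, 9/4)
obs 7: x=0 → posterior Dirichlet(14, 13/2, 7/4, 9/4)
obs 8: x=2 → posterior Dirichlet(14, 13/2, 11/4, 9/4)
obs 9: x=1 → posterior Dirichlet(14, 15/2, 11/4, 9/4)
obs 10: x=3 → posterior Dirichlet(14, 15/2, 11/4, 13/4)
obs 11: x=0 → posterior Dirichlet(15, 15/2, 11/4, 13/4)

alpha_1=15, alpha_2=15/2, alpha_3=11/4, alpha_4=13/4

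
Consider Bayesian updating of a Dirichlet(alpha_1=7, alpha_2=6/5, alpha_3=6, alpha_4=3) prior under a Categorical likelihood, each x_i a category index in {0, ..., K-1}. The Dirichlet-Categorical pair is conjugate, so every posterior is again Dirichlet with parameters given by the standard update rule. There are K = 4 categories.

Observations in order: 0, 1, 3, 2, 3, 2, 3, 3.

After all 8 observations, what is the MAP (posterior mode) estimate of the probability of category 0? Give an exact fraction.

35/106

obs 1: x=0 → posterior Dirichlet(8, 6/5, 6, 3)
obs 2: x=1 → posterior Dirichlet(8, 11/5, 6, 3)
obs 3: x=3 → posterior Dirichlet(8, 11/5, 6, 4)
obs 4: x=2 → posterior Dirichlet(8, 11/5, 7, 4)
obs 5: x=3 → posterior Dirichlet(8, 11/5, 7, 5)
obs 6: x=2 → posterior Dirichlet(8, 11/5, 8, 5)
obs 7: x=3 → posterior Dirichlet(8, 11/5, 8, 6)
obs 8: x=3 → posterior Dirichlet(8, 11/5, 8, 7)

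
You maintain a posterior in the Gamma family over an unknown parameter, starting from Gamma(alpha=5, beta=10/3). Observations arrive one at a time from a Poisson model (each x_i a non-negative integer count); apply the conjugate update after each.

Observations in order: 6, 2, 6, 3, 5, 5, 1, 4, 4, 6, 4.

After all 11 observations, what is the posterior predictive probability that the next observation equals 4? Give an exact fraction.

obs 1: x=6 → posterior Gamma(11, 13/3)
obs 2: x=2 → posterior Gamma(13, 16/3)
obs 3: x=6 → posterior Gamma(19, 19/3)
obs 4: x=3 → posterior Gamma(22, 22/3)
obs 5: x=5 → posterior Gamma(27, 25/3)
obs 6: x=5 → posterior Gamma(32, 28/3)
obs 7: x=1 → posterior Gamma(33, 31/3)
obs 8: x=4 → posterior Gamma(37, 34/3)
obs 9: x=4 → posterior Gamma(41, 37/3)
obs 10: x=6 → posterior Gamma(47, 40/3)
obs 11: x=4 → posterior Gamma(51, 43/3)

5192878494527536166135663730163077908633377108067098177290651431722718582031045162544024017/28293113545872442256069384612176496551505806910109586508247536632427864824399581601884798976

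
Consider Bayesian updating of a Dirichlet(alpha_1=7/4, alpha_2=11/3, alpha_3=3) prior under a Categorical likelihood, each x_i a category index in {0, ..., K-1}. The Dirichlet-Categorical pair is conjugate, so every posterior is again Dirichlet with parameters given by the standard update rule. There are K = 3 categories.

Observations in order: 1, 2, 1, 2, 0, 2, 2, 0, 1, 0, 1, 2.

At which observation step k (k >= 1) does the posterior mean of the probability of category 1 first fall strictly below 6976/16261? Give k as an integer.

obs 1: x=1 → posterior Dirichlet(7/4, 14/3, 3)
obs 2: x=2 → posterior Dirichlet(7/4, 14/3, 4)
obs 3: x=1 → posterior Dirichlet(7/4, 17/3, 4)
obs 4: x=2 → posterior Dirichlet(7/4, 17/3, 5)
obs 5: x=0 → posterior Dirichlet(11/4, 17/3, 5)
obs 6: x=2 → posterior Dirichlet(11/4, 17/3, 6)
obs 7: x=2 → posterior Dirichlet(11/4, 17/3, 7)
obs 8: x=0 → posterior Dirichlet(15/4, 17/3, 7)
obs 9: x=1 → posterior Dirichlet(15/4, 20/3, 7)
obs 10: x=0 → posterior Dirichlet(19/4, 20/3, 7)
obs 11: x=1 → posterior Dirichlet(19/4, 23/3, 7)
obs 12: x=2 → posterior Dirichlet(19/4, 23/3, 8)

k = 5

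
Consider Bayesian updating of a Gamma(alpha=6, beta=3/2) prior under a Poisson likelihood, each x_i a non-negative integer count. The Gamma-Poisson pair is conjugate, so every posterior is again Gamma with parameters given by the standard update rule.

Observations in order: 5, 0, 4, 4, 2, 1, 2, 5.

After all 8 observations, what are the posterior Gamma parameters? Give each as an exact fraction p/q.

obs 1: x=5 → posterior Gamma(11, 5/2)
obs 2: x=0 → posterior Gamma(11, 7/2)
obs 3: x=4 → posterior Gamma(15, 9/2)
obs 4: x=4 → posterior Gamma(19, 11/2)
obs 5: x=2 → posterior Gamma(21, 13/2)
obs 6: x=1 → posterior Gamma(22, 15/2)
obs 7: x=2 → posterior Gamma(24, 17/2)
obs 8: x=5 → posterior Gamma(29, 19/2)

alpha=29, beta=19/2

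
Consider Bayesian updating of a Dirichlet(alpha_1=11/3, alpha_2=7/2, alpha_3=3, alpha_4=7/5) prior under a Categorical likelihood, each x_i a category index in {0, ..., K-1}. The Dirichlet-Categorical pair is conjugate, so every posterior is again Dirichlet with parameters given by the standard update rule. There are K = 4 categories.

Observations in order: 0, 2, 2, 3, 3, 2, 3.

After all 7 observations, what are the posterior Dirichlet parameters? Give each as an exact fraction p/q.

alpha_1=14/3, alpha_2=7/2, alpha_3=6, alpha_4=22/5

obs 1: x=0 → posterior Dirichlet(14/3, 7/2, 3, 7/5)
obs 2: x=2 → posterior Dirichlet(14/3, 7/2, 4, 7/5)
obs 3: x=2 → posterior Dirichlet(14/3, 7/2, 5, 7/5)
obs 4: x=3 → posterior Dirichlet(14/3, 7/2, 5, 12/5)
obs 5: x=3 → posterior Dirichlet(14/3, 7/2, 5, 17/5)
obs 6: x=2 → posterior Dirichlet(14/3, 7/2, 6, 17/5)
obs 7: x=3 → posterior Dirichlet(14/3, 7/2, 6, 22/5)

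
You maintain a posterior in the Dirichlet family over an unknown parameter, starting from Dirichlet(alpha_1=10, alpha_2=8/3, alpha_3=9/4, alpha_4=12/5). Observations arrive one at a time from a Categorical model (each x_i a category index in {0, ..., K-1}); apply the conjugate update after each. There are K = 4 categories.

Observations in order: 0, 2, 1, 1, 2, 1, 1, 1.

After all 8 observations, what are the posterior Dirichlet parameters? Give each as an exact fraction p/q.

alpha_1=11, alpha_2=23/3, alpha_3=17/4, alpha_4=12/5

obs 1: x=0 → posterior Dirichlet(11, 8/3, 9/4, 12/5)
obs 2: x=2 → posterior Dirichlet(11, 8/3, 13/4, 12/5)
obs 3: x=1 → posterior Dirichlet(11, 11/3, 13/4, 12/5)
obs 4: x=1 → posterior Dirichlet(11, 14/3, 13/4, 12/5)
obs 5: x=2 → posterior Dirichlet(11, 14/3, 17/4, 12/5)
obs 6: x=1 → posterior Dirichlet(11, 17/3, 17/4, 12/5)
obs 7: x=1 → posterior Dirichlet(11, 20/3, 17/4, 12/5)
obs 8: x=1 → posterior Dirichlet(11, 23/3, 17/4, 12/5)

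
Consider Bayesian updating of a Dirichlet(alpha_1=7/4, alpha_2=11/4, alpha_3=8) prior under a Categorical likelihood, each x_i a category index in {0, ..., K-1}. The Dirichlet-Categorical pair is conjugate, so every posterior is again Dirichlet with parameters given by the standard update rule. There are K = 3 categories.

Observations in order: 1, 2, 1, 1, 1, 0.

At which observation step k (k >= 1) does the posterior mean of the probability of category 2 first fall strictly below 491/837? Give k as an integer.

k = 3

obs 1: x=1 → posterior Dirichlet(7/4, 15/4, 8)
obs 2: x=2 → posterior Dirichlet(7/4, 15/4, 9)
obs 3: x=1 → posterior Dirichlet(7/4, 19/4, 9)
obs 4: x=1 → posterior Dirichlet(7/4, 23/4, 9)
obs 5: x=1 → posterior Dirichlet(7/4, 27/4, 9)
obs 6: x=0 → posterior Dirichlet(11/4, 27/4, 9)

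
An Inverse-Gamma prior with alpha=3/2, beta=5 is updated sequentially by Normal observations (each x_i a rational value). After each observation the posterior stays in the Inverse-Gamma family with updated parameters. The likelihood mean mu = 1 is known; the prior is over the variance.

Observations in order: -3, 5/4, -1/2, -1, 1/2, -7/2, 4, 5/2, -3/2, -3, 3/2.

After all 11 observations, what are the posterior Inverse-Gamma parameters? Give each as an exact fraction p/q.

obs 1: x=-3 → posterior Inverse-Gamma(2, 13)
obs 2: x=5/4 → posterior Inverse-Gamma(5/2, 417/32)
obs 3: x=-1/2 → posterior Inverse-Gamma(3, 453/32)
obs 4: x=-1 → posterior Inverse-Gamma(7/2, 517/32)
obs 5: x=1/2 → posterior Inverse-Gamma(4, 521/32)
obs 6: x=-7/2 → posterior Inverse-Gamma(9/2, 845/32)
obs 7: x=4 → posterior Inverse-Gamma(5, 989/32)
obs 8: x=5/2 → posterior Inverse-Gamma(11/2, 1025/32)
obs 9: x=-3/2 → posterior Inverse-Gamma(6, 1125/32)
obs 10: x=-3 → posterior Inverse-Gamma(13/2, 1381/32)
obs 11: x=3/2 → posterior Inverse-Gamma(7, 1385/32)

alpha=7, beta=1385/32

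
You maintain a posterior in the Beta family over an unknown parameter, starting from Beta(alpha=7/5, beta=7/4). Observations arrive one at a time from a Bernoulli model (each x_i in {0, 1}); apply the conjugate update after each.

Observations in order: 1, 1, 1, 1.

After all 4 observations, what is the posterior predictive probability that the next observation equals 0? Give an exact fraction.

obs 1: x=1 → posterior Beta(12/5, 7/4)
obs 2: x=1 → posterior Beta(17/5, 7/4)
obs 3: x=1 → posterior Beta(22/5, 7/4)
obs 4: x=1 → posterior Beta(27/5, 7/4)

35/143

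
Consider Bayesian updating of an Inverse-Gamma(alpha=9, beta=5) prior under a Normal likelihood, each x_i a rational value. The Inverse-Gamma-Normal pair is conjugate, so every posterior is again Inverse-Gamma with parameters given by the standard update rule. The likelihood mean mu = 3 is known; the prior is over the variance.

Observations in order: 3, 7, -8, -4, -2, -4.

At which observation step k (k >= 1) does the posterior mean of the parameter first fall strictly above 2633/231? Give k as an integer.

obs 1: x=3 → posterior Inverse-Gamma(19/2, 5)
obs 2: x=7 → posterior Inverse-Gamma(10, 13)
obs 3: x=-8 → posterior Inverse-Gamma(21/2, 147/2)
obs 4: x=-4 → posterior Inverse-Gamma(11, 98)
obs 5: x=-2 → posterior Inverse-Gamma(23/2, 221/2)
obs 6: x=-4 → posterior Inverse-Gamma(12, 135)

k = 6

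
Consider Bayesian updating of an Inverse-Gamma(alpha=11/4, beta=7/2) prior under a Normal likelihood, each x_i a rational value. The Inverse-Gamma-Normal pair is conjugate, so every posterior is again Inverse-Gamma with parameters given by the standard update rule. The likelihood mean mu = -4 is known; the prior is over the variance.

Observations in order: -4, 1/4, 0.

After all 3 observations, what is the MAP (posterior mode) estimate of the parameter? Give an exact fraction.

219/56

obs 1: x=-4 → posterior Inverse-Gamma(13/4, 7/2)
obs 2: x=1/4 → posterior Inverse-Gamma(15/4, 401/32)
obs 3: x=0 → posterior Inverse-Gamma(17/4, 657/32)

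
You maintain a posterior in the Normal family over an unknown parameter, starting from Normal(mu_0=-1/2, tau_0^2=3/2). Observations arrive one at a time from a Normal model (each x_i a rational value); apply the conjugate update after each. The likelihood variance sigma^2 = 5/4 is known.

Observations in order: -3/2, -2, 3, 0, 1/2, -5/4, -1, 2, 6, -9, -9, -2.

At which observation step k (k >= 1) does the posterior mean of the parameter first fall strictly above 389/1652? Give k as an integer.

obs 1: x=-3/2 → posterior Normal(-23/22, 15/22)
obs 2: x=-2 → posterior Normal(-47/34, 15/34)
obs 3: x=3 → posterior Normal(-11/46, 15/46)
obs 4: x=0 → posterior Normal(-11/58, 15/58)
obs 5: x=1/2 → posterior Normal(-1/14, 3/14)
obs 6: x=-5/4 → posterior Normal(-10/41, 15/82)
obs 7: x=-1 → posterior Normal(-16/47, 15/94)
obs 8: x=2 → posterior Normal(-4/53, 15/106)
obs 9: x=6 → posterior Normal(32/59, 15/118)
obs 10: x=-9 → posterior Normal(-22/65, 3/26)
obs 11: x=-9 → posterior Normal(-76/71, 15/142)
obs 12: x=-2 → posterior Normal(-8/7, 15/154)

k = 9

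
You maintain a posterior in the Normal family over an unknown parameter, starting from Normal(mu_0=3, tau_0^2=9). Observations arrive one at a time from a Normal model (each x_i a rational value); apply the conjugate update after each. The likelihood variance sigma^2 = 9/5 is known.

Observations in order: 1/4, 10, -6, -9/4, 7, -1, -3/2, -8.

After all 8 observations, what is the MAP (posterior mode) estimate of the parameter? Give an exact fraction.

obs 1: x=1/4 → posterior Normal(17/24, 3/2)
obs 2: x=10 → posterior Normal(217/44, 9/11)
obs 3: x=-6 → posterior Normal(97/64, 9/16)
obs 4: x=-9/4 → posterior Normal(13/21, 3/7)
obs 5: x=7 → posterior Normal(24/13, 9/26)
obs 6: x=-1 → posterior Normal(43/31, 9/31)
obs 7: x=-3/2 → posterior Normal(71/72, 1/4)
obs 8: x=-8 → posterior Normal(-9/82, 9/41)

-9/82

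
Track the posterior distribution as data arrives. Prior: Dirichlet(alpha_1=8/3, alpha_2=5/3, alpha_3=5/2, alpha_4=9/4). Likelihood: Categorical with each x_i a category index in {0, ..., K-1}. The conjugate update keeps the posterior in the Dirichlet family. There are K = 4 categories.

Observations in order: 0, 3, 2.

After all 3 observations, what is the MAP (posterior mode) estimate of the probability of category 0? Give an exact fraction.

32/97

obs 1: x=0 → posterior Dirichlet(11/3, 5/3, 5/2, 9/4)
obs 2: x=3 → posterior Dirichlet(11/3, 5/3, 5/2, 13/4)
obs 3: x=2 → posterior Dirichlet(11/3, 5/3, 7/2, 13/4)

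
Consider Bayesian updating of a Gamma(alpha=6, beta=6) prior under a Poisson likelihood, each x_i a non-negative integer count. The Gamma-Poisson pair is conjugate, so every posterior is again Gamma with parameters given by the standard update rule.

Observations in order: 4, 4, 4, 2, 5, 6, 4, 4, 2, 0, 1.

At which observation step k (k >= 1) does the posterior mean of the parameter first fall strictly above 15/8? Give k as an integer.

obs 1: x=4 → posterior Gamma(10, 7)
obs 2: x=4 → posterior Gamma(14, 8)
obs 3: x=4 → posterior Gamma(18, 9)
obs 4: x=2 → posterior Gamma(20, 10)
obs 5: x=5 → posterior Gamma(25, 11)
obs 6: x=6 → posterior Gamma(31, 12)
obs 7: x=4 → posterior Gamma(35, 13)
obs 8: x=4 → posterior Gamma(39, 14)
obs 9: x=2 → posterior Gamma(41, 15)
obs 10: x=0 → posterior Gamma(41, 16)
obs 11: x=1 → posterior Gamma(42, 17)

k = 3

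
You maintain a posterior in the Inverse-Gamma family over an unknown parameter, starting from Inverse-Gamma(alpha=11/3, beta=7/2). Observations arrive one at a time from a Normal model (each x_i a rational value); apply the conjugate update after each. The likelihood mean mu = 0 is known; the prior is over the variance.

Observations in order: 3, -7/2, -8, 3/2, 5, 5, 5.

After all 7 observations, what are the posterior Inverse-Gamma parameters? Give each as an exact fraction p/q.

obs 1: x=3 → posterior Inverse-Gamma(25/6, 8)
obs 2: x=-7/2 → posterior Inverse-Gamma(14/3, 113/8)
obs 3: x=-8 → posterior Inverse-Gamma(31/6, 369/8)
obs 4: x=3/2 → posterior Inverse-Gamma(17/3, 189/4)
obs 5: x=5 → posterior Inverse-Gamma(37/6, 239/4)
obs 6: x=5 → posterior Inverse-Gamma(20/3, 289/4)
obs 7: x=5 → posterior Inverse-Gamma(43/6, 339/4)

alpha=43/6, beta=339/4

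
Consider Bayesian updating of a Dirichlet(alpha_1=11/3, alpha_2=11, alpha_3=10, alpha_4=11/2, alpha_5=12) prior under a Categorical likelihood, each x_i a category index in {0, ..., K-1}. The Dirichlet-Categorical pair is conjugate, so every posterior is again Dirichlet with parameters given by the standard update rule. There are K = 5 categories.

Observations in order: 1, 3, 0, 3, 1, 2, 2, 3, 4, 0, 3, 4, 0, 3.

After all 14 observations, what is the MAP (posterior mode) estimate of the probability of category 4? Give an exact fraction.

obs 1: x=1 → posterior Dirichlet(11/3, 12, 10, 11/2, 12)
obs 2: x=3 → posterior Dirichlet(11/3, 12, 10, 13/2, 12)
obs 3: x=0 → posterior Dirichlet(14/3, 12, 10, 13/2, 12)
obs 4: x=3 → posterior Dirichlet(14/3, 12, 10, 15/2, 12)
obs 5: x=1 → posterior Dirichlet(14/3, 13, 10, 15/2, 12)
obs 6: x=2 → posterior Dirichlet(14/3, 13, 11, 15/2, 12)
obs 7: x=2 → posterior Dirichlet(14/3, 13, 12, 15/2, 12)
obs 8: x=3 → posterior Dirichlet(14/3, 13, 12, 17/2, 12)
obs 9: x=4 → posterior Dirichlet(14/3, 13, 12, 17/2, 13)
obs 10: x=0 → posterior Dirichlet(17/3, 13, 12, 17/2, 13)
obs 11: x=3 → posterior Dirichlet(17/3, 13, 12, 19/2, 13)
obs 12: x=4 → posterior Dirichlet(17/3, 13, 12, 19/2, 14)
obs 13: x=0 → posterior Dirichlet(20/3, 13, 12, 19/2, 14)
obs 14: x=3 → posterior Dirichlet(20/3, 13, 12, 21/2, 14)

78/307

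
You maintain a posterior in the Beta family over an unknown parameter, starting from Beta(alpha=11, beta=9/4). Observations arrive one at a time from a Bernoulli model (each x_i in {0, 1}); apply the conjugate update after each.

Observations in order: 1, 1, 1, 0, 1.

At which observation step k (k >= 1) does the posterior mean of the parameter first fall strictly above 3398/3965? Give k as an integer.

k = 3

obs 1: x=1 → posterior Beta(12, 9/4)
obs 2: x=1 → posterior Beta(13, 9/4)
obs 3: x=1 → posterior Beta(14, 9/4)
obs 4: x=0 → posterior Beta(14, 13/4)
obs 5: x=1 → posterior Beta(15, 13/4)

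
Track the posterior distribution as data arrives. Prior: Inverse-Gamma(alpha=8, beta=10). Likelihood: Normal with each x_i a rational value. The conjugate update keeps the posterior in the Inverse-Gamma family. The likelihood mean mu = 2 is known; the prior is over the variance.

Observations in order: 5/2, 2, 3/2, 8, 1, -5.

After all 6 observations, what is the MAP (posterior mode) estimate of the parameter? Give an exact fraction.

obs 1: x=5/2 → posterior Inverse-Gamma(17/2, 81/8)
obs 2: x=2 → posterior Inverse-Gamma(9, 81/8)
obs 3: x=3/2 → posterior Inverse-Gamma(19/2, 41/4)
obs 4: x=8 → posterior Inverse-Gamma(10, 113/4)
obs 5: x=1 → posterior Inverse-Gamma(21/2, 115/4)
obs 6: x=-5 → posterior Inverse-Gamma(11, 213/4)

71/16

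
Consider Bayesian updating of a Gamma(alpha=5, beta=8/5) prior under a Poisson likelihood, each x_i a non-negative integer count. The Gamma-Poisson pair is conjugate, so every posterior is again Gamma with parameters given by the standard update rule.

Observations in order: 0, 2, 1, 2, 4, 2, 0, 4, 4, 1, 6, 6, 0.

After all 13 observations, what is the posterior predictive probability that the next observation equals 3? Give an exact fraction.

77056834196269664456591795090776531181758482486735248472062235405417594875/371399021597101956389464214118250582865171815613829083101325852494950039552

obs 1: x=0 → posterior Gamma(5, 13/5)
obs 2: x=2 → posterior Gamma(7, 18/5)
obs 3: x=1 → posterior Gamma(8, 23/5)
obs 4: x=2 → posterior Gamma(10, 28/5)
obs 5: x=4 → posterior Gamma(14, 33/5)
obs 6: x=2 → posterior Gamma(16, 38/5)
obs 7: x=0 → posterior Gamma(16, 43/5)
obs 8: x=4 → posterior Gamma(20, 48/5)
obs 9: x=4 → posterior Gamma(24, 53/5)
obs 10: x=1 → posterior Gamma(25, 58/5)
obs 11: x=6 → posterior Gamma(31, 63/5)
obs 12: x=6 → posterior Gamma(37, 68/5)
obs 13: x=0 → posterior Gamma(37, 73/5)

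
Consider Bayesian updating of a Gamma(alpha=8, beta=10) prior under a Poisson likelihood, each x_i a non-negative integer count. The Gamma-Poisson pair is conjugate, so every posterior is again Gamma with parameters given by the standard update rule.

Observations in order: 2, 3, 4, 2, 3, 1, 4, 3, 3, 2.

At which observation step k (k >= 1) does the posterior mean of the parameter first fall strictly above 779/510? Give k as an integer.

obs 1: x=2 → posterior Gamma(10, 11)
obs 2: x=3 → posterior Gamma(13, 12)
obs 3: x=4 → posterior Gamma(17, 13)
obs 4: x=2 → posterior Gamma(19, 14)
obs 5: x=3 → posterior Gamma(22, 15)
obs 6: x=1 → posterior Gamma(23, 16)
obs 7: x=4 → posterior Gamma(27, 17)
obs 8: x=3 → posterior Gamma(30, 18)
obs 9: x=3 → posterior Gamma(33, 19)
obs 10: x=2 → posterior Gamma(35, 20)

k = 7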